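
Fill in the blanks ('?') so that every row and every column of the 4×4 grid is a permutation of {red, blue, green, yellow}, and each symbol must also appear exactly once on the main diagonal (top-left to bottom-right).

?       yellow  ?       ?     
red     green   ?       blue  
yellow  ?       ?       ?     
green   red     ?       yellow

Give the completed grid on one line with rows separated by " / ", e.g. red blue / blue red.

blue yellow green red / red green yellow blue / yellow blue red green / green red blue yellow

(r1,c1): row 1 has {yellow}; column 1 has {red,green,yellow}; the diagonal has {green,yellow}, so it must be blue.
(r2,c3): row 2 has {red,blue,green}; column 3 is empty so far, so it must be yellow.
(r3,c2): row 3 has {yellow}; column 2 has {red,green,yellow}, so it must be blue.
(r3,c3): row 3 has {blue,yellow}; column 3 has {yellow}; the diagonal has {blue,green,yellow}, so it must be red.
(r3,c4): row 3 has {red,blue,yellow}; column 4 has {blue,yellow}, so it must be green.
(r4,c3): row 4 has {red,green,yellow}; column 3 has {red,yellow}, so it must be blue.
(r1,c3): row 1 has {blue,yellow}; column 3 has {red,blue,yellow}, so it must be green.
(r1,c4): row 1 has {blue,green,yellow}; column 4 has {blue,green,yellow}, so it must be red.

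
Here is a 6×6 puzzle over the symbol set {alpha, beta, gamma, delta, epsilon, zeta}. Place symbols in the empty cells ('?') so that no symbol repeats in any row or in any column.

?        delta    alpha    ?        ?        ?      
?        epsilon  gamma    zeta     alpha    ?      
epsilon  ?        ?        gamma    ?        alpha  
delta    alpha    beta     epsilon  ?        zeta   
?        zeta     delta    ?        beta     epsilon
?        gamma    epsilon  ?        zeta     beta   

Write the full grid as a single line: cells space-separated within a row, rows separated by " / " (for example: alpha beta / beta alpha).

Cell (r1,c4): row 1 has {alpha,delta}; column 4 has {gamma,epsilon,zeta} → beta.
Cell (r1,c6): row 1 has {alpha,beta,delta}; column 6 has {alpha,beta,epsilon,zeta} → gamma.
Cell (r2,c1): row 2 has {alpha,gamma,epsilon,zeta}; column 1 has {delta,epsilon} → beta.
Cell (r2,c6): row 2 has {alpha,beta,gamma,epsilon,zeta}; column 6 has {alpha,beta,gamma,epsilon,zeta} → delta.
Cell (r3,c2): row 3 has {alpha,gamma,epsilon}; column 2 has {alpha,gamma,delta,epsilon,zeta} → beta.
Cell (r3,c3): row 3 has {alpha,beta,gamma,epsilon}; column 3 has {alpha,beta,gamma,delta,epsilon} → zeta.
Cell (r3,c5): row 3 has {alpha,beta,gamma,epsilon,zeta}; column 5 has {alpha,beta,zeta} → delta.
Cell (r4,c5): row 4 has {alpha,beta,delta,epsilon,zeta}; column 5 has {alpha,beta,delta,zeta} → gamma.
Cell (r5,c4): row 5 has {beta,delta,epsilon,zeta}; column 4 has {beta,gamma,epsilon,zeta} → alpha.
Cell (r6,c1): row 6 has {beta,gamma,epsilon,zeta}; column 1 has {beta,delta,epsilon} → alpha.
Cell (r6,c4): row 6 has {alpha,beta,gamma,epsilon,zeta}; column 4 has {alpha,beta,gamma,epsilon,zeta} → delta.
Cell (r1,c1): row 1 has {alpha,beta,gamma,delta}; column 1 has {alpha,beta,delta,epsilon} → zeta.
Cell (r1,c5): row 1 has {alpha,beta,gamma,delta,zeta}; column 5 has {alpha,beta,gamma,delta,zeta} → epsilon.
Cell (r5,c1): row 5 has {alpha,beta,delta,epsilon,zeta}; column 1 has {alpha,beta,delta,epsilon,zeta} → gamma.

zeta delta alpha beta epsilon gamma / beta epsilon gamma zeta alpha delta / epsilon beta zeta gamma delta alpha / delta alpha beta epsilon gamma zeta / gamma zeta delta alpha beta epsilon / alpha gamma epsilon delta zeta beta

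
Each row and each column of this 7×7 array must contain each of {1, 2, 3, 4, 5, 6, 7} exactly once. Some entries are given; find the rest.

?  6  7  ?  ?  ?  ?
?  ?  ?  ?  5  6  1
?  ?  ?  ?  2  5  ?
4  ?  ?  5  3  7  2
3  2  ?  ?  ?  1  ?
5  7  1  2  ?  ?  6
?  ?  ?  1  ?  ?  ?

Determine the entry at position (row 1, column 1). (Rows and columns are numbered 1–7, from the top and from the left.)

2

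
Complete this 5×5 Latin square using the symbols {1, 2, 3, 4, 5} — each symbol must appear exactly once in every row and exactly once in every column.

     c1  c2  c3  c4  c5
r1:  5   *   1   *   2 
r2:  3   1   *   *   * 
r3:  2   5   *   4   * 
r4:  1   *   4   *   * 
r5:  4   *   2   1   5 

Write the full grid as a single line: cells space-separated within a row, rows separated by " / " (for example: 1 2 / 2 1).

5 4 1 3 2 / 3 1 5 2 4 / 2 5 3 4 1 / 1 2 4 5 3 / 4 3 2 1 5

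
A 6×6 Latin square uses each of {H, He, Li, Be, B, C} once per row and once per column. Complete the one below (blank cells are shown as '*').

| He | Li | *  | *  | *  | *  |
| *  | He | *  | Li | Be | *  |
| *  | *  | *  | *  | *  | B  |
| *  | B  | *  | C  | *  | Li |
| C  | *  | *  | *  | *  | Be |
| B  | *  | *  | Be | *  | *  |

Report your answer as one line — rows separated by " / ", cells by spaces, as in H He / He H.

He Li Be B C H / H He B Li Be C / Li Be C H He B / Be B He C H Li / C H Li He B Be / B C H Be Li He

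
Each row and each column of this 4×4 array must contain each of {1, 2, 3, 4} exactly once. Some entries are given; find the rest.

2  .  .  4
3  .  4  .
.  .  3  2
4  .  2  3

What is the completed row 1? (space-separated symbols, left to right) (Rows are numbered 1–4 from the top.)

2 3 1 4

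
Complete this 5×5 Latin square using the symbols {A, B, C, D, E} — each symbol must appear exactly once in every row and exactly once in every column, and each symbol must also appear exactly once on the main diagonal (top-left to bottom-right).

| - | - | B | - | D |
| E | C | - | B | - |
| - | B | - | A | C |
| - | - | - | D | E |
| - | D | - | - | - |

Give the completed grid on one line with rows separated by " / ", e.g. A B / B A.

A E B C D / E C D B A / D B E A C / B A C D E / C D A E B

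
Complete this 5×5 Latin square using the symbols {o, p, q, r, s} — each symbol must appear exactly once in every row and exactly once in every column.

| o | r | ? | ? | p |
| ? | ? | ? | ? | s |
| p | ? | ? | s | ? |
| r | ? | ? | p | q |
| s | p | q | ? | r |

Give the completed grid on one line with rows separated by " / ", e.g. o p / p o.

o r s q p / q o p r s / p q r s o / r s o p q / s p q o r

(r1,c3): row 1 has {o,p,r}; column 3 has {q}, so it must be s.
(r1,c4): row 1 has {o,p,r,s}; column 4 has {p,s}, so it must be q.
(r2,c1): row 2 has {s}; column 1 has {o,p,r,s}, so it must be q.
(r2,c2): row 2 has {q,s}; column 2 has {p,r}, so it must be o.
(r2,c4): row 2 has {o,q,s}; column 4 has {p,q,s}, so it must be r.
(r3,c2): row 3 has {p,s}; column 2 has {o,p,r}, so it must be q.
(r3,c5): row 3 has {p,q,s}; column 5 has {p,q,r,s}, so it must be o.
(r4,c2): row 4 has {p,q,r}; column 2 has {o,p,q,r}, so it must be s.
(r4,c3): row 4 has {p,q,r,s}; column 3 has {q,s}, so it must be o.
(r5,c4): row 5 has {p,q,r,s}; column 4 has {p,q,r,s}, so it must be o.
(r2,c3): row 2 has {o,q,r,s}; column 3 has {o,q,s}, so it must be p.
(r3,c3): row 3 has {o,p,q,s}; column 3 has {o,p,q,s}, so it must be r.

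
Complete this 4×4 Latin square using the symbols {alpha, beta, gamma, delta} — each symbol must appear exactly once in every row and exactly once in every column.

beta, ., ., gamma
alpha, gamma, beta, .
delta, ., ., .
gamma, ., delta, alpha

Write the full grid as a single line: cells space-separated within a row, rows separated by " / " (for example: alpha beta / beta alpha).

(r1,c3) = alpha
(r2,c4) = delta
(r3,c3) = gamma
(r3,c4) = beta
(r4,c2) = beta
(r1,c2) = delta
(r3,c2) = alpha

beta delta alpha gamma / alpha gamma beta delta / delta alpha gamma beta / gamma beta delta alpha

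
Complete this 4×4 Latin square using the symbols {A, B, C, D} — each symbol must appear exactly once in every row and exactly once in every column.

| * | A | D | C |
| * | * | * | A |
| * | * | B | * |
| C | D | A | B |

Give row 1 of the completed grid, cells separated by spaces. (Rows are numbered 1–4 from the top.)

B A D C

(r1,c1) = B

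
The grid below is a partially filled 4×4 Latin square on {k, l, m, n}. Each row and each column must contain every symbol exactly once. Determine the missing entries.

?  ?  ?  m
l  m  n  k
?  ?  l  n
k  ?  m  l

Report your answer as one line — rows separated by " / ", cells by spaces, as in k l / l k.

(r1,c1) = n
(r1,c3) = k
(r3,c1) = m
(r3,c2) = k
(r4,c2) = n
(r1,c2) = l

n l k m / l m n k / m k l n / k n m l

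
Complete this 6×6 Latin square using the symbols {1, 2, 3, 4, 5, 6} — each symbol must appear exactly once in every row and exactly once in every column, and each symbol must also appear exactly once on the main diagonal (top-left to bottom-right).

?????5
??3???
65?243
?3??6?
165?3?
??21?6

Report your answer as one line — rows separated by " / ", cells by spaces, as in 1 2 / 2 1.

4 1 6 3 2 5 / 5 2 3 6 1 4 / 6 5 1 2 4 3 / 2 3 4 5 6 1 / 1 6 5 4 3 2 / 3 4 2 1 5 6

(r3,c3) = 1
(r4,c3) = 4
(r4,c4) = 5
(r5,c4) = 4
(r5,c6) = 2
(r6,c2) = 4
(r6,c5) = 5
(r1,c3) = 6
(r1,c4) = 3
(r2,c2) = 2
(r2,c4) = 6
(r2,c5) = 1
(r2,c6) = 4
(r4,c1) = 2
(r4,c6) = 1
(r6,c1) = 3
(r1,c1) = 4
(r1,c2) = 1
(r1,c5) = 2
(r2,c1) = 5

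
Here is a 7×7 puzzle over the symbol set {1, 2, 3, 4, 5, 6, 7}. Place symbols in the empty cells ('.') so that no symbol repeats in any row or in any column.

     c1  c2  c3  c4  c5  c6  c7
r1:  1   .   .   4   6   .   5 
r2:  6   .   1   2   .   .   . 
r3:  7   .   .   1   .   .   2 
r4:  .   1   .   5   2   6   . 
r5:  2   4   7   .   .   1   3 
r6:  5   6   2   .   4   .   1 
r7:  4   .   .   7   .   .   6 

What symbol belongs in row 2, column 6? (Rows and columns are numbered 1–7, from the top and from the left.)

5

row 1 has {1,4,5,6}; column 3 has {1,2,7} — only 3 is left for (r1,c3).
row 4 has {1,2,5,6}; column 1 has {1,2,4,5,6,7} — only 3 is left for (r4,c1).
row 4 has {1,2,3,5,6}; column 3 has {1,2,3,7} — only 4 is left for (r4,c3).
row 4 has {1,2,3,4,5,6}; column 7 has {1,2,3,5,6} — only 7 is left for (r4,c7).
row 5 has {1,2,3,4,7}; column 4 has {1,2,4,5,7} — only 6 is left for (r5,c4).
row 5 has {1,2,3,4,6,7}; column 5 has {2,4,6} — only 5 is left for (r5,c5).
row 6 has {1,2,4,5,6}; column 4 has {1,2,4,5,6,7} — only 3 is left for (r6,c4).
row 6 has {1,2,3,4,5,6}; column 6 has {1,6} — only 7 is left for (r6,c6).
row 7 has {4,6,7}; column 3 has {1,2,3,4,7} — only 5 is left for (r7,c3).
row 1 has {1,3,4,5,6}; column 6 has {1,6,7} — only 2 is left for (r1,c6).
row 2 has {1,2,6}; column 7 has {1,2,3,5,6,7} — only 4 is left for (r2,c7).
row 3 has {1,2,7}; column 3 has {1,2,3,4,5,7} — only 6 is left for (r3,c3).
row 3 has {1,2,6,7}; column 5 has {2,4,5,6} — only 3 is left for (r3,c5).
row 7 has {4,5,6,7}; column 5 has {2,3,4,5,6} — only 1 is left for (r7,c5).
row 7 has {1,4,5,6,7}; column 6 has {1,2,6,7} — only 3 is left for (r7,c6).
row 1 has {1,2,3,4,5,6}; column 2 has {1,4,6} — only 7 is left for (r1,c2).
row 2 has {1,2,4,6}; column 5 has {1,2,3,4,5,6} — only 7 is left for (r2,c5).
row 2 has {1,2,4,6,7}; column 6 has {1,2,3,6,7} — only 5 is left for (r2,c6).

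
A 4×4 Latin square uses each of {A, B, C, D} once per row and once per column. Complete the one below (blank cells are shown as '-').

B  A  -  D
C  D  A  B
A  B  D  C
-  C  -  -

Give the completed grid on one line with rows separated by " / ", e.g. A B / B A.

B A C D / C D A B / A B D C / D C B A

(r1,c3) = C
(r4,c1) = D
(r4,c3) = B
(r4,c4) = A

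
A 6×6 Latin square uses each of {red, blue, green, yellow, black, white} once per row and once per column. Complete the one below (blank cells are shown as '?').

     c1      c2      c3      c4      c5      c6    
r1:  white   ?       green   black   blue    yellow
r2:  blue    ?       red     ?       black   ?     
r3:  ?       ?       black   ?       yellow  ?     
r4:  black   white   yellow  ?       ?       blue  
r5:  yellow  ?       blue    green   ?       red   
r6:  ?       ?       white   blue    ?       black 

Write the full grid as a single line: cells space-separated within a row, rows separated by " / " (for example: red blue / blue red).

white red green black blue yellow / blue green red yellow black white / red blue black white yellow green / black white yellow red green blue / yellow black blue green white red / green yellow white blue red black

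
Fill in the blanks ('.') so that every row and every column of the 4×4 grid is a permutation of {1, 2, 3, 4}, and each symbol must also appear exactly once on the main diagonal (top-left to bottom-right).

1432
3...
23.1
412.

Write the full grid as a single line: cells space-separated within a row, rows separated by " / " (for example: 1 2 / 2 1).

1 4 3 2 / 3 2 1 4 / 2 3 4 1 / 4 1 2 3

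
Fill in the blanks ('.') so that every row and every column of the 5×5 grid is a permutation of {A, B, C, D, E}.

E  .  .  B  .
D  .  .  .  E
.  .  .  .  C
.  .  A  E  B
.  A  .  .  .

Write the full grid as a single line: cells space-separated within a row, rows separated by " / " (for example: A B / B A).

(r4,c1) = C
(r4,c2) = D
(r5,c1) = B
(r5,c5) = D
(r1,c2) = C
(r1,c3) = D
(r1,c5) = A
(r2,c2) = B
(r2,c3) = C
(r2,c4) = A
(r3,c1) = A
(r3,c2) = E
(r3,c3) = B
(r3,c4) = D
(r5,c3) = E
(r5,c4) = C

E C D B A / D B C A E / A E B D C / C D A E B / B A E C D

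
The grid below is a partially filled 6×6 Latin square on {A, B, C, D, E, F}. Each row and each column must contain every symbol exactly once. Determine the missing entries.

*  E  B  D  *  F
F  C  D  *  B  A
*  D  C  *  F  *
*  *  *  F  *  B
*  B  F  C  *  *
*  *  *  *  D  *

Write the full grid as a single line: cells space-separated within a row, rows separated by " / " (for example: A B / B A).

C E B D A F / F C D E B A / B D C A F E / D A E F C B / A B F C E D / E F A B D C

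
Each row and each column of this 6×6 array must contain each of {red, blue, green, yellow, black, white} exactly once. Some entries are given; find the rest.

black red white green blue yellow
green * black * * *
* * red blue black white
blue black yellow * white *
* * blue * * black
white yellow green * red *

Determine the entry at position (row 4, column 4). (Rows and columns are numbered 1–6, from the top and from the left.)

red

(r2,c5) = yellow
(r3,c1) = yellow
(r3,c2) = green
(r4,c4) = red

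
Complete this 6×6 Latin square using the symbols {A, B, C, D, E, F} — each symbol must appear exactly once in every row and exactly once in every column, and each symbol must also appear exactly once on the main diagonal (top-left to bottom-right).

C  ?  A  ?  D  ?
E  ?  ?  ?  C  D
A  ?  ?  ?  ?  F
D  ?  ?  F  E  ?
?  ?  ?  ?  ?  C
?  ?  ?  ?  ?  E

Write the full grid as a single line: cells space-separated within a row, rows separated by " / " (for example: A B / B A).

C F A E D B / E B F A C D / A E D C B F / D C B F E A / F D E B A C / B A C D F E

row 1 has {A,C,D}; column 6 has {C,D,E,F} — only B is left for (r1,c6).
row 3 has {A,F}; column 5 has {C,D,E} — only B is left for (r3,c5).
row 4 has {D,E,F}; column 6 has {B,C,D,E,F} — only A is left for (r4,c6).
row 5 has {C}; column 5 has {B,C,D,E}; the diagonal has {C,E,F} — only A is left for (r5,c5).
row 6 has {E}; column 5 has {A,B,C,D,E} — only F is left for (r6,c5).
row 1 has {A,B,C,D}; column 4 has {F} — only E is left for (r1,c4).
row 2 has {C,D,E}; column 2 is empty so far; the diagonal has {A,C,E,F} — only B is left for (r2,c2).
row 2 has {B,C,D,E}; column 3 has {A} — only F is left for (r2,c3).
row 2 has {B,C,D,E,F}; column 4 has {E,F} — only A is left for (r2,c4).
row 3 has {A,B,F}; column 3 has {A,F}; the diagonal has {A,B,C,E,F} — only D is left for (r3,c3).
row 3 has {A,B,D,F}; column 4 has {A,E,F} — only C is left for (r3,c4).
row 4 has {A,D,E,F}; column 2 has {B} — only C is left for (r4,c2).
row 4 has {A,C,D,E,F}; column 3 has {A,D,F} — only B is left for (r4,c3).
row 5 has {A,C}; column 3 has {A,B,D,F} — only E is left for (r5,c3).
row 6 has {E,F}; column 1 has {A,C,D,E} — only B is left for (r6,c1).
row 6 has {B,E,F}; column 3 has {A,B,D,E,F} — only C is left for (r6,c3).
row 6 has {B,C,E,F}; column 4 has {A,C,E,F} — only D is left for (r6,c4).
row 1 has {A,B,C,D,E}; column 2 has {B,C} — only F is left for (r1,c2).
row 3 has {A,B,C,D,F}; column 2 has {B,C,F} — only E is left for (r3,c2).
row 5 has {A,C,E}; column 1 has {A,B,C,D,E} — only F is left for (r5,c1).
row 5 has {A,C,E,F}; column 2 has {B,C,E,F} — only D is left for (r5,c2).
row 5 has {A,C,D,E,F}; column 4 has {A,C,D,E,F} — only B is left for (r5,c4).
row 6 has {B,C,D,E,F}; column 2 has {B,C,D,E,F} — only A is left for (r6,c2).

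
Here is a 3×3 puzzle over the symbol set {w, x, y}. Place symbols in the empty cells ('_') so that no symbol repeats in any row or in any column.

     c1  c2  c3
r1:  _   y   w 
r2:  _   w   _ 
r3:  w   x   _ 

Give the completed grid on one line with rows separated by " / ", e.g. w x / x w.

x y w / y w x / w x y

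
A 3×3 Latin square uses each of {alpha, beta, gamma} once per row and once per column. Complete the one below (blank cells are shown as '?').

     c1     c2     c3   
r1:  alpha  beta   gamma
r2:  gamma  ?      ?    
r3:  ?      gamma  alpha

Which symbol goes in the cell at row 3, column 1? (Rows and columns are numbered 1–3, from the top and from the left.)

(r2,c2) = alpha
(r2,c3) = beta
(r3,c1) = beta

beta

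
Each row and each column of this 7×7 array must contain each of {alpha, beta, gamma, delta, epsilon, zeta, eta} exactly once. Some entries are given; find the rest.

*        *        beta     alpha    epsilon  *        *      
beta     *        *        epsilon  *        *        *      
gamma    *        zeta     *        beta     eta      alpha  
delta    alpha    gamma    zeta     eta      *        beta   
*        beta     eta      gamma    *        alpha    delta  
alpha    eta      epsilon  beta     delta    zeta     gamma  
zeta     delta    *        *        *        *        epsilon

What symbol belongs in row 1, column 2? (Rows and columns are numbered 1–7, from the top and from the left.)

gamma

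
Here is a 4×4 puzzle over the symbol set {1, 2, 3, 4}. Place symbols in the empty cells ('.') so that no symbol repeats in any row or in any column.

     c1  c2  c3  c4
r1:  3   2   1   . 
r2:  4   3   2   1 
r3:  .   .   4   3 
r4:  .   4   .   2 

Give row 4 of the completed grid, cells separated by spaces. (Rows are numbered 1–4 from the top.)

1 4 3 2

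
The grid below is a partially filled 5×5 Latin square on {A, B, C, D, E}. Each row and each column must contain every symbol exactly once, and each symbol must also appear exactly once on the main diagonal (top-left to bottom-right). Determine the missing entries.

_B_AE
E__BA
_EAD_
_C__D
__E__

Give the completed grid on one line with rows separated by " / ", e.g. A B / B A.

(r2,c2) = D
(r2,c3) = C
(r4,c3) = B
(r4,c4) = E
(r5,c2) = A
(r5,c4) = C
(r5,c5) = B
(r1,c1) = C
(r1,c3) = D
(r3,c1) = B
(r3,c5) = C
(r4,c1) = A
(r5,c1) = D

C B D A E / E D C B A / B E A D C / A C B E D / D A E C B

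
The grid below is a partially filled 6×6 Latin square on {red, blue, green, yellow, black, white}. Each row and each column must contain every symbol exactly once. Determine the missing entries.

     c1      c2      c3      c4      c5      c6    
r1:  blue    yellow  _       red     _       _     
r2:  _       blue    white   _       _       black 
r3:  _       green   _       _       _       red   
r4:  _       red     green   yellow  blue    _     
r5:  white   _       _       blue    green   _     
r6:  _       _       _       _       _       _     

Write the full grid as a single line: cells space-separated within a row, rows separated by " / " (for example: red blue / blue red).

(r1,c3): row 1 has {red,blue,yellow}; column 3 has {green,white}, so it must be black.
(r1,c5): row 1 has {red,blue,yellow,black}; column 5 has {blue,green}, so it must be white.
(r1,c6): row 1 has {red,blue,yellow,black,white}; column 6 has {red,black}, so it must be green.
(r2,c4): row 2 has {blue,black,white}; column 4 has {red,blue,yellow}, so it must be green.
(r4,c1): row 4 has {red,blue,green,yellow}; column 1 has {blue,white}, so it must be black.
(r4,c6): row 4 has {red,blue,green,yellow,black}; column 6 has {red,green,black}, so it must be white.
(r5,c2): row 5 has {blue,green,white}; column 2 has {red,blue,green,yellow}, so it must be black.
(r5,c6): row 5 has {blue,green,black,white}; column 6 has {red,green,black,white}, so it must be yellow.
(r6,c2): row 6 is empty so far; column 2 has {red,blue,green,yellow,black}, so it must be white.
(r6,c4): row 6 has {white}; column 4 has {red,blue,green,yellow}, so it must be black.
(r6,c6): row 6 has {black,white}; column 6 has {red,green,yellow,black,white}, so it must be blue.
(r3,c1): row 3 has {red,green}; column 1 has {blue,black,white}, so it must be yellow.
(r3,c3): row 3 has {red,green,yellow}; column 3 has {green,black,white}, so it must be blue.
(r3,c4): row 3 has {red,blue,green,yellow}; column 4 has {red,blue,green,yellow,black}, so it must be white.
(r3,c5): row 3 has {red,blue,green,yellow,white}; column 5 has {blue,green,white}, so it must be black.
(r5,c3): row 5 has {blue,green,yellow,black,white}; column 3 has {blue,green,black,white}, so it must be red.
(r6,c3): row 6 has {blue,black,white}; column 3 has {red,blue,green,black,white}, so it must be yellow.
(r6,c5): row 6 has {blue,yellow,black,white}; column 5 has {blue,green,black,white}, so it must be red.
(r2,c1): row 2 has {blue,green,black,white}; column 1 has {blue,yellow,black,white}, so it must be red.
(r2,c5): row 2 has {red,blue,green,black,white}; column 5 has {red,blue,green,black,white}, so it must be yellow.
(r6,c1): row 6 has {red,blue,yellow,black,white}; column 1 has {red,blue,yellow,black,white}, so it must be green.

blue yellow black red white green / red blue white green yellow black / yellow green blue white black red / black red green yellow blue white / white black red blue green yellow / green white yellow black red blue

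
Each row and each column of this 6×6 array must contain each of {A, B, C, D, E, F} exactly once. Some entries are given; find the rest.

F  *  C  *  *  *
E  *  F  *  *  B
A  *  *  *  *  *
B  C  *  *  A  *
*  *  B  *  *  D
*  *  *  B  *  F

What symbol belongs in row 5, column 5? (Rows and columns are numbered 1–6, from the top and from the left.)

E

row 4 has {A,B,C}; column 6 has {B,D,F} — only E is left for (r4,c6).
row 5 has {B,D}; column 1 has {A,B,E,F} — only C is left for (r5,c1).
row 6 has {B,F}; column 1 has {A,B,C,E,F} — only D is left for (r6,c1).
row 1 has {C,F}; column 6 has {B,D,E,F} — only A is left for (r1,c6).
row 3 has {A}; column 6 has {A,B,D,E,F} — only C is left for (r3,c6).
row 4 has {A,B,C,E}; column 3 has {B,C,F} — only D is left for (r4,c3).
row 4 has {A,B,C,D,E}; column 4 has {B} — only F is left for (r4,c4).
row 3 has {A,C}; column 3 has {B,C,D,F} — only E is left for (r3,c3).
row 3 has {A,C,E}; column 4 has {B,F} — only D is left for (r3,c4).
row 6 has {B,D,F}; column 3 has {B,C,D,E,F} — only A is left for (r6,c3).
row 1 has {A,C,F}; column 4 has {B,D,F} — only E is left for (r1,c4).
row 5 has {B,C,D}; column 4 has {B,D,E,F} — only A is left for (r5,c4).
row 6 has {A,B,D,F}; column 2 has {C} — only E is left for (r6,c2).
row 6 has {A,B,D,E,F}; column 5 has {A} — only C is left for (r6,c5).
row 2 has {B,E,F}; column 4 has {A,B,D,E,F} — only C is left for (r2,c4).
row 2 has {B,C,E,F}; column 5 has {A,C} — only D is left for (r2,c5).
row 5 has {A,B,C,D}; column 2 has {C,E} — only F is left for (r5,c2).
row 5 has {A,B,C,D,F}; column 5 has {A,C,D} — only E is left for (r5,c5).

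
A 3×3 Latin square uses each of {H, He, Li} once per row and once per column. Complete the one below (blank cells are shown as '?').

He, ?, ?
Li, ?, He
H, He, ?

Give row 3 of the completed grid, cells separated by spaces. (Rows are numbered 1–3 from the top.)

H He Li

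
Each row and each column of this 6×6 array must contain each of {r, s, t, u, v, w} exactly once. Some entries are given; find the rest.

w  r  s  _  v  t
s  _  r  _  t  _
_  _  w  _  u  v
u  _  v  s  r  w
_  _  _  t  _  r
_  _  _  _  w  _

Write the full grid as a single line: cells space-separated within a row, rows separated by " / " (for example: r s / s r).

w r s u v t / s v r w t u / t s w r u v / u t v s r w / v w u t s r / r u t v w s

(r1,c4) = u
(r2,c6) = u
(r3,c4) = r
(r4,c2) = t
(r5,c1) = v
(r5,c3) = u
(r5,c5) = s
(r6,c3) = t
(r6,c4) = v
(r6,c6) = s
(r2,c4) = w
(r3,c1) = t
(r3,c2) = s
(r5,c2) = w
(r6,c1) = r
(r6,c2) = u
(r2,c2) = v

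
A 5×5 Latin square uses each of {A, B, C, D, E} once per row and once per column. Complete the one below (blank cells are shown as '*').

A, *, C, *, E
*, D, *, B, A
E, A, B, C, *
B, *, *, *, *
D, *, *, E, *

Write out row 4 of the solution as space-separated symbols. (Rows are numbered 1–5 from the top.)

(r1,c2) = B
(r1,c4) = D
(r2,c1) = C
(r2,c3) = E
(r3,c5) = D
(r4,c4) = A
(r4,c5) = C
(r5,c2) = C
(r5,c3) = A
(r5,c5) = B
(r4,c2) = E
(r4,c3) = D

B E D A C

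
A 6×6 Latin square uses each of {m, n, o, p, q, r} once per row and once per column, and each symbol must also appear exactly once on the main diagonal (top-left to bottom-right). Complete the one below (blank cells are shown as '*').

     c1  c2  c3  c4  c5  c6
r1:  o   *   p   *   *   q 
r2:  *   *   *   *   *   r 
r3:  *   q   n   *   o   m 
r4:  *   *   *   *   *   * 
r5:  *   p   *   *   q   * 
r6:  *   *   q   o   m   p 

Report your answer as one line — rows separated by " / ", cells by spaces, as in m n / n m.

o n p m r q / p m o q n r / r q n p o m / q o m r p n / m p r n q o / n r q o m p

(r2,c2): row 2 has {r}; column 2 has {p,q}; the diagonal has {n,o,p,q}, so it must be m.
(r2,c3): row 2 has {m,r}; column 3 has {n,p,q}, so it must be o.
(r4,c4): row 4 is empty so far; column 4 has {o}; the diagonal has {m,n,o,p,q}, so it must be r.
(r3,c4): row 3 has {m,n,o,q}; column 4 has {o,r}, so it must be p.
(r4,c3): row 4 has {r}; column 3 has {n,o,p,q}, so it must be m.
(r5,c3): row 5 has {p,q}; column 3 has {m,n,o,p,q}, so it must be r.
(r3,c1): row 3 has {m,n,o,p,q}; column 1 has {o}, so it must be r.
(r6,c1): row 6 has {m,o,p,q}; column 1 has {o,r}, so it must be n.
(r6,c2): row 6 has {m,n,o,p,q}; column 2 has {m,p,q}, so it must be r.
(r1,c2): row 1 has {o,p,q}; column 2 has {m,p,q,r}, so it must be n.
(r1,c4): row 1 has {n,o,p,q}; column 4 has {o,p,r}, so it must be m.
(r1,c5): row 1 has {m,n,o,p,q}; column 5 has {m,o,q}, so it must be r.
(r4,c2): row 4 has {m,r}; column 2 has {m,n,p,q,r}, so it must be o.
(r4,c6): row 4 has {m,o,r}; column 6 has {m,p,q,r}, so it must be n.
(r5,c1): row 5 has {p,q,r}; column 1 has {n,o,r}, so it must be m.
(r5,c4): row 5 has {m,p,q,r}; column 4 has {m,o,p,r}, so it must be n.
(r5,c6): row 5 has {m,n,p,q,r}; column 6 has {m,n,p,q,r}, so it must be o.
(r2,c4): row 2 has {m,o,r}; column 4 has {m,n,o,p,r}, so it must be q.
(r4,c5): row 4 has {m,n,o,r}; column 5 has {m,o,q,r}, so it must be p.
(r2,c1): row 2 has {m,o,q,r}; column 1 has {m,n,o,r}, so it must be p.
(r2,c5): row 2 has {m,o,p,q,r}; column 5 has {m,o,p,q,r}, so it must be n.
(r4,c1): row 4 has {m,n,o,p,r}; column 1 has {m,n,o,p,r}, so it must be q.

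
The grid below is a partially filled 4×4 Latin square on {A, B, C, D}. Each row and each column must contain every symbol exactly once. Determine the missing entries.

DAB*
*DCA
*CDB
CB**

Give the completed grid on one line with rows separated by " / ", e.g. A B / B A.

row 1 has {A,B,D}; column 4 has {A,B} — only C is left for (r1,c4).
row 2 has {A,C,D}; column 1 has {C,D} — only B is left for (r2,c1).
row 3 has {B,C,D}; column 1 has {B,C,D} — only A is left for (r3,c1).
row 4 has {B,C}; column 3 has {B,C,D} — only A is left for (r4,c3).
row 4 has {A,B,C}; column 4 has {A,B,C} — only D is left for (r4,c4).

D A B C / B D C A / A C D B / C B A D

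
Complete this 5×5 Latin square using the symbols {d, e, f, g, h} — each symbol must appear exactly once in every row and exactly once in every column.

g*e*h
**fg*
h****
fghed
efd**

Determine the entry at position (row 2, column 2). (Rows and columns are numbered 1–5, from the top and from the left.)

Cell (r1,c2): row 1 has {e,g,h}; column 2 has {f,g} → d.
Cell (r1,c4): row 1 has {d,e,g,h}; column 4 has {e,g} → f.
Cell (r2,c1): row 2 has {f,g}; column 1 has {e,f,g,h} → d.
Cell (r2,c5): row 2 has {d,f,g}; column 5 has {d,h} → e.
Cell (r3,c2): row 3 has {h}; column 2 has {d,f,g} → e.
Cell (r3,c3): row 3 has {e,h}; column 3 has {d,e,f,h} → g.
Cell (r3,c4): row 3 has {e,g,h}; column 4 has {e,f,g} → d.
Cell (r3,c5): row 3 has {d,e,g,h}; column 5 has {d,e,h} → f.
Cell (r5,c4): row 5 has {d,e,f}; column 4 has {d,e,f,g} → h.
Cell (r5,c5): row 5 has {d,e,f,h}; column 5 has {d,e,f,h} → g.
Cell (r2,c2): row 2 has {d,e,f,g}; column 2 has {d,e,f,g} → h.

h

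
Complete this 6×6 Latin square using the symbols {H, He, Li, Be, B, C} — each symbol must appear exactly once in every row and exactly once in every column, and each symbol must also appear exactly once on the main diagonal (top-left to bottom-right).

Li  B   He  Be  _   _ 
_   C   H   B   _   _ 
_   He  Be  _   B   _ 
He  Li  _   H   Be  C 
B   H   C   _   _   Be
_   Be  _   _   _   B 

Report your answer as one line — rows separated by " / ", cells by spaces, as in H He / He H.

(r1,c6) = H
(r2,c1) = Be
(r3,c6) = Li
(r4,c3) = B
(r5,c5) = He
(r6,c3) = Li
(r1,c5) = C
(r2,c5) = Li
(r2,c6) = He
(r3,c4) = C
(r5,c4) = Li
(r6,c4) = He
(r6,c5) = H
(r3,c1) = H
(r6,c1) = C

Li B He Be C H / Be C H B Li He / H He Be C B Li / He Li B H Be C / B H C Li He Be / C Be Li He H B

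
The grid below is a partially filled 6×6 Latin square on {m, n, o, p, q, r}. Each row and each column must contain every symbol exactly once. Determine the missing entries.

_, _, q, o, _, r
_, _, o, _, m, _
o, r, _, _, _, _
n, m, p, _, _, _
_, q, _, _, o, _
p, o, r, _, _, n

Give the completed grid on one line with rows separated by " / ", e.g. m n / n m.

m p q o n r / q n o r m p / o r m n p q / n m p q r o / r q n p o m / p o r m q n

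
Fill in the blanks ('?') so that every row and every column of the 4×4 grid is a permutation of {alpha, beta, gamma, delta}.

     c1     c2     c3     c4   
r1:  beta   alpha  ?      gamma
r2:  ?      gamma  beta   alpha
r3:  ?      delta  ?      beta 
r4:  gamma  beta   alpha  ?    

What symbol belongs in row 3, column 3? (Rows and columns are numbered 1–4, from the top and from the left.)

gamma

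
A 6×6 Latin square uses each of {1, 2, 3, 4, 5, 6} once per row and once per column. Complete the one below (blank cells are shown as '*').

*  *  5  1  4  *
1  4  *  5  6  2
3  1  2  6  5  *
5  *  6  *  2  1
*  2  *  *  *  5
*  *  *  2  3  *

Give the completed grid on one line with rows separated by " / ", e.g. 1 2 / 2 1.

(r2,c3) = 3
(r3,c6) = 4
(r4,c2) = 3
(r4,c4) = 4
(r5,c4) = 3
(r5,c5) = 1
(r6,c6) = 6
(r1,c2) = 6
(r1,c6) = 3
(r5,c3) = 4
(r6,c1) = 4
(r6,c2) = 5
(r6,c3) = 1
(r1,c1) = 2
(r5,c1) = 6

2 6 5 1 4 3 / 1 4 3 5 6 2 / 3 1 2 6 5 4 / 5 3 6 4 2 1 / 6 2 4 3 1 5 / 4 5 1 2 3 6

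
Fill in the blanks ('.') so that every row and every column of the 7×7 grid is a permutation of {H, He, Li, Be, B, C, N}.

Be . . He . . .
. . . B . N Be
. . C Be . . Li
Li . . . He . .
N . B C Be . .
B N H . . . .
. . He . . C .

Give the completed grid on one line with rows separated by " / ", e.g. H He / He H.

(r2,c3) = Li
(r6,c4) = Li
(r6,c5) = C
(r6,c7) = He
(r7,c1) = H
(r7,c4) = N
(r7,c7) = B
(r1,c3) = N
(r2,c5) = H
(r3,c1) = He
(r4,c3) = Be
(r4,c4) = H
(r4,c6) = B
(r5,c7) = H
(r6,c6) = Be
(r7,c5) = Li
(r1,c5) = B
(r1,c7) = C
(r2,c1) = C
(r2,c2) = He
(r3,c5) = N
(r3,c6) = H
(r4,c2) = C
(r4,c7) = N
(r5,c2) = Li
(r5,c6) = He
(r7,c2) = Be
(r1,c2) = H
(r1,c6) = Li
(r3,c2) = B

Be H N He B Li C / C He Li B H N Be / He B C Be N H Li / Li C Be H He B N / N Li B C Be He H / B N H Li C Be He / H Be He N Li C B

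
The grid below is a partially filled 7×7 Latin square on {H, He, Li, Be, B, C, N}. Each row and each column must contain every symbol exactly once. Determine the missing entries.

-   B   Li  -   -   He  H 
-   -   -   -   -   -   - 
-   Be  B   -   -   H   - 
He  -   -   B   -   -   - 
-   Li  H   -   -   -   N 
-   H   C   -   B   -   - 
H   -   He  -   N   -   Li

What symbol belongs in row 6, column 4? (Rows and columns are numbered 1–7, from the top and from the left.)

He

(r7,c2): row 7 has {H,He,Li,N}; column 2 has {H,Li,Be,B}, so it must be C.
(r7,c4): row 7 has {H,He,Li,C,N}; column 4 has {B}, so it must be Be.
(r7,c6): row 7 has {H,He,Li,Be,C,N}; column 6 has {H,He}, so it must be B.
(r4,c2): row 4 has {He,B}; column 2 has {H,Li,Be,B,C}, so it must be N.
(r4,c3): row 4 has {He,B,N}; column 3 has {H,He,Li,B,C}, so it must be Be.
(r4,c7): row 4 has {He,Be,B,N}; column 7 has {H,Li,N}, so it must be C.
(r2,c2): row 2 is empty so far; column 2 has {H,Li,Be,B,C,N}, so it must be He.
(r2,c3): row 2 has {He}; column 3 has {H,He,Li,Be,B,C}, so it must be N.
(r3,c7): row 3 has {H,Be,B}; column 7 has {H,Li,C,N}, so it must be He.
(r4,c6): row 4 has {He,Be,B,C,N}; column 6 has {H,He,B}, so it must be Li.
(r6,c7): row 6 has {H,B,C}; column 7 has {H,He,Li,C,N}, so it must be Be.
(r2,c7): row 2 has {He,N}; column 7 has {H,He,Li,Be,C,N}, so it must be B.
(r4,c5): row 4 has {He,Li,Be,B,C,N}; column 5 has {B,N}, so it must be H.
(r6,c6): row 6 has {H,Be,B,C}; column 6 has {H,He,Li,B}, so it must be N.
(r6,c1): row 6 has {H,Be,B,C,N}; column 1 has {H,He}, so it must be Li.
(r6,c4): row 6 has {H,Li,Be,B,C,N}; column 4 has {Be,B}, so it must be He.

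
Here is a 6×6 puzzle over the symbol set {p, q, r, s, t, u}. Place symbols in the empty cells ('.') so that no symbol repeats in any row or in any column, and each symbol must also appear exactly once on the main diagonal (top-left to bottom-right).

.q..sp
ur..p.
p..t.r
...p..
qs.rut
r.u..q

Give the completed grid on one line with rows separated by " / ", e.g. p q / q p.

t q r u s p / u r t q p s / p u s t q r / s t q p r u / q s p r u t / r p u s t q

Cell (r1,c1): row 1 has {p,q,s}; column 1 has {p,q,r,u}; the diagonal has {p,q,r,u} → t.
Cell (r1,c3): row 1 has {p,q,s,t}; column 3 has {u} → r.
Cell (r1,c4): row 1 has {p,q,r,s,t}; column 4 has {p,r,t} → u.
Cell (r2,c6): row 2 has {p,r,u}; column 6 has {p,q,r,t} → s.
Cell (r3,c2): row 3 has {p,r,t}; column 2 has {q,r,s} → u.
Cell (r3,c3): row 3 has {p,r,t,u}; column 3 has {r,u}; the diagonal has {p,q,r,t,u} → s.
Cell (r3,c5): row 3 has {p,r,s,t,u}; column 5 has {p,s,u} → q.
Cell (r4,c1): row 4 has {p}; column 1 has {p,q,r,t,u} → s.
Cell (r4,c2): row 4 has {p,s}; column 2 has {q,r,s,u} → t.
Cell (r4,c3): row 4 has {p,s,t}; column 3 has {r,s,u} → q.
Cell (r4,c5): row 4 has {p,q,s,t}; column 5 has {p,q,s,u} → r.
Cell (r4,c6): row 4 has {p,q,r,s,t}; column 6 has {p,q,r,s,t} → u.
Cell (r5,c3): row 5 has {q,r,s,t,u}; column 3 has {q,r,s,u} → p.
Cell (r6,c2): row 6 has {q,r,u}; column 2 has {q,r,s,t,u} → p.
Cell (r6,c4): row 6 has {p,q,r,u}; column 4 has {p,r,t,u} → s.
Cell (r6,c5): row 6 has {p,q,r,s,u}; column 5 has {p,q,r,s,u} → t.
Cell (r2,c3): row 2 has {p,r,s,u}; column 3 has {p,q,r,s,u} → t.
Cell (r2,c4): row 2 has {p,r,s,t,u}; column 4 has {p,r,s,t,u} → q.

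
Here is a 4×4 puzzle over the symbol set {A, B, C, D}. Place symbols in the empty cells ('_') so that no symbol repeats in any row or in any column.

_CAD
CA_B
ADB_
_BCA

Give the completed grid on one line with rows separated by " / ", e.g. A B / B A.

B C A D / C A D B / A D B C / D B C A

(r1,c1): row 1 has {A,C,D}; column 1 has {A,C}, so it must be B.
(r2,c3): row 2 has {A,B,C}; column 3 has {A,B,C}, so it must be D.
(r3,c4): row 3 has {A,B,D}; column 4 has {A,B,D}, so it must be C.
(r4,c1): row 4 has {A,B,C}; column 1 has {A,B,C}, so it must be D.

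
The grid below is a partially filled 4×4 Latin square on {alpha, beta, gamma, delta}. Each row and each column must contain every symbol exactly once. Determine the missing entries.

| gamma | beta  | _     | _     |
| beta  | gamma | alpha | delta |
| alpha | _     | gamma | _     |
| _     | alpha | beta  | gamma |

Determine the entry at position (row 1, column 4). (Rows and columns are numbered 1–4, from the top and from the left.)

alpha

Cell (r1,c3): row 1 has {beta,gamma}; column 3 has {alpha,beta,gamma} → delta.
Cell (r1,c4): row 1 has {beta,gamma,delta}; column 4 has {gamma,delta} → alpha.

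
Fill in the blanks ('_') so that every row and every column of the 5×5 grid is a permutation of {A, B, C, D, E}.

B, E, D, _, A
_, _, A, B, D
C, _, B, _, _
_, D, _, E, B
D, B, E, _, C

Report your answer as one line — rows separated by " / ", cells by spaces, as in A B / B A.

B E D C A / E C A B D / C A B D E / A D C E B / D B E A C

At row 1, column 4: row 1 has {A,B,D,E}; column 4 has {B,E}; that leaves C.
At row 2, column 1: row 2 has {A,B,D}; column 1 has {B,C,D}; that leaves E.
At row 2, column 2: row 2 has {A,B,D,E}; column 2 has {B,D,E}; that leaves C.
At row 3, column 2: row 3 has {B,C}; column 2 has {B,C,D,E}; that leaves A.
At row 3, column 4: row 3 has {A,B,C}; column 4 has {B,C,E}; that leaves D.
At row 3, column 5: row 3 has {A,B,C,D}; column 5 has {A,B,C,D}; that leaves E.
At row 4, column 1: row 4 has {B,D,E}; column 1 has {B,C,D,E}; that leaves A.
At row 4, column 3: row 4 has {A,B,D,E}; column 3 has {A,B,D,E}; that leaves C.
At row 5, column 4: row 5 has {B,C,D,E}; column 4 has {B,C,D,E}; that leaves A.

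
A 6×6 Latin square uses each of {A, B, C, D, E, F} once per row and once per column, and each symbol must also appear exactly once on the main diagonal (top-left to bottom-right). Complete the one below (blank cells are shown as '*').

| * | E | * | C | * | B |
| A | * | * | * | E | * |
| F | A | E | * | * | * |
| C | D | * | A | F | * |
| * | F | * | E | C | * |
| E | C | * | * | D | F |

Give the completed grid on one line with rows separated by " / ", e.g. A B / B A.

D E F C A B / A B C F E D / F A E D B C / C D B A F E / B F D E C A / E C A B D F

row 1 has {B,C,E}; column 1 has {A,C,E,F}; the diagonal has {A,C,E,F} — only D is left for (r1,c1).
row 1 has {B,C,D,E}; column 5 has {C,D,E,F} — only A is left for (r1,c5).
row 2 has {A,E}; column 2 has {A,C,D,E,F}; the diagonal has {A,C,D,E,F} — only B is left for (r2,c2).
row 3 has {A,E,F}; column 5 has {A,C,D,E,F} — only B is left for (r3,c5).
row 4 has {A,C,D,F}; column 3 has {E} — only B is left for (r4,c3).
row 4 has {A,B,C,D,F}; column 6 has {B,F} — only E is left for (r4,c6).
row 5 has {C,E,F}; column 1 has {A,C,D,E,F} — only B is left for (r5,c1).
row 6 has {C,D,E,F}; column 3 has {B,E} — only A is left for (r6,c3).
row 6 has {A,C,D,E,F}; column 4 has {A,C,E} — only B is left for (r6,c4).
row 1 has {A,B,C,D,E}; column 3 has {A,B,E} — only F is left for (r1,c3).
row 3 has {A,B,E,F}; column 4 has {A,B,C,E} — only D is left for (r3,c4).
row 3 has {A,B,D,E,F}; column 6 has {B,E,F} — only C is left for (r3,c6).
row 5 has {B,C,E,F}; column 3 has {A,B,E,F} — only D is left for (r5,c3).
row 5 has {B,C,D,E,F}; column 6 has {B,C,E,F} — only A is left for (r5,c6).
row 2 has {A,B,E}; column 3 has {A,B,D,E,F} — only C is left for (r2,c3).
row 2 has {A,B,C,E}; column 4 has {A,B,C,D,E} — only F is left for (r2,c4).
row 2 has {A,B,C,E,F}; column 6 has {A,B,C,E,F} — only D is left for (r2,c6).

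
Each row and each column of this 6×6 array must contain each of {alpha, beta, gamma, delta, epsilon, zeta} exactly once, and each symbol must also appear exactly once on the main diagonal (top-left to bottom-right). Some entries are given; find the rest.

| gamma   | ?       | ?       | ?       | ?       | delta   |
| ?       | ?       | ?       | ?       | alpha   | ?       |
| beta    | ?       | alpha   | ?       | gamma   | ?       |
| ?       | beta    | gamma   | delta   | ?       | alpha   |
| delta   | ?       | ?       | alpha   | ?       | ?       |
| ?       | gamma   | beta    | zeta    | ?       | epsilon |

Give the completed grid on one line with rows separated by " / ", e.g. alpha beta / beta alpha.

gamma alpha epsilon beta zeta delta / epsilon zeta delta gamma alpha beta / beta delta alpha epsilon gamma zeta / zeta beta gamma delta epsilon alpha / delta epsilon zeta alpha beta gamma / alpha gamma beta zeta delta epsilon

At row 2, column 2: row 2 has {alpha}; column 2 has {beta,gamma}; the diagonal has {alpha,gamma,delta,epsilon}; that leaves zeta.
At row 3, column 4: row 3 has {alpha,beta,gamma}; column 4 has {alpha,delta,zeta}; that leaves epsilon.
At row 3, column 6: row 3 has {alpha,beta,gamma,epsilon}; column 6 has {alpha,delta,epsilon}; that leaves zeta.
At row 5, column 2: row 5 has {alpha,delta}; column 2 has {beta,gamma,zeta}; that leaves epsilon.
At row 5, column 3: row 5 has {alpha,delta,epsilon}; column 3 has {alpha,beta,gamma}; that leaves zeta.
At row 5, column 5: row 5 has {alpha,delta,epsilon,zeta}; column 5 has {alpha,gamma}; the diagonal has {alpha,gamma,delta,epsilon,zeta}; that leaves beta.
At row 5, column 6: row 5 has {alpha,beta,delta,epsilon,zeta}; column 6 has {alpha,delta,epsilon,zeta}; that leaves gamma.
At row 6, column 1: row 6 has {beta,gamma,epsilon,zeta}; column 1 has {beta,gamma,delta}; that leaves alpha.
At row 6, column 5: row 6 has {alpha,beta,gamma,epsilon,zeta}; column 5 has {alpha,beta,gamma}; that leaves delta.
At row 1, column 2: row 1 has {gamma,delta}; column 2 has {beta,gamma,epsilon,zeta}; that leaves alpha.
At row 1, column 3: row 1 has {alpha,gamma,delta}; column 3 has {alpha,beta,gamma,zeta}; that leaves epsilon.
At row 1, column 4: row 1 has {alpha,gamma,delta,epsilon}; column 4 has {alpha,delta,epsilon,zeta}; that leaves beta.
At row 1, column 5: row 1 has {alpha,beta,gamma,delta,epsilon}; column 5 has {alpha,beta,gamma,delta}; that leaves zeta.
At row 2, column 1: row 2 has {alpha,zeta}; column 1 has {alpha,beta,gamma,delta}; that leaves epsilon.
At row 2, column 3: row 2 has {alpha,epsilon,zeta}; column 3 has {alpha,beta,gamma,epsilon,zeta}; that leaves delta.
At row 2, column 4: row 2 has {alpha,delta,epsilon,zeta}; column 4 has {alpha,beta,delta,epsilon,zeta}; that leaves gamma.
At row 2, column 6: row 2 has {alpha,gamma,delta,epsilon,zeta}; column 6 has {alpha,gamma,delta,epsilon,zeta}; that leaves beta.
At row 3, column 2: row 3 has {alpha,beta,gamma,epsilon,zeta}; column 2 has {alpha,beta,gamma,epsilon,zeta}; that leaves delta.
At row 4, column 1: row 4 has {alpha,beta,gamma,delta}; column 1 has {alpha,beta,gamma,delta,epsilon}; that leaves zeta.
At row 4, column 5: row 4 has {alpha,beta,gamma,delta,zeta}; column 5 has {alpha,beta,gamma,delta,zeta}; that leaves epsilon.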